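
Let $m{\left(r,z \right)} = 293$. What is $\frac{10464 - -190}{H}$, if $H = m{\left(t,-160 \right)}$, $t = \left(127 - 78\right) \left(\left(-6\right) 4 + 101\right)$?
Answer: $\frac{10654}{293} \approx 36.362$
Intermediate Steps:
$t = 3773$ ($t = 49 \left(-24 + 101\right) = 49 \cdot 77 = 3773$)
$H = 293$
$\frac{10464 - -190}{H} = \frac{10464 - -190}{293} = \left(10464 + 190\right) \frac{1}{293} = 10654 \cdot \frac{1}{293} = \frac{10654}{293}$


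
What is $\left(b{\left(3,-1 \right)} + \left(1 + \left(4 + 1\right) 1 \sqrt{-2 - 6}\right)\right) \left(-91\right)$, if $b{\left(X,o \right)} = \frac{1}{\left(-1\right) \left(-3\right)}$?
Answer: $- \frac{364}{3} - 910 i \sqrt{2} \approx -121.33 - 1286.9 i$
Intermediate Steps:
$b{\left(X,o \right)} = \frac{1}{3}$
$\left(b{\left(3,-1 \right)} + \left(1 + \left(4 + 1\right) 1 \sqrt{-2 - 6}\right)\right) \left(-91\right) = \left(\frac{1}{3} + \left(1 + \left(4 + 1\right) 1 \sqrt{-2 - 6}\right)\right) \left(-91\right) = \left(\frac{1}{3} + \left(1 + 5 \cdot 1 \sqrt{-2 - 6}\right)\right) \left(-91\right) = \left(\frac{1}{3} + \left(1 + 5 \sqrt{-2 - 6}\right)\right) \left(-91\right) = \left(\frac{1}{3} + \left(1 + 5 \sqrt{-8}\right)\right) \left(-91\right) = \left(\frac{1}{3} + \left(1 + 5 \cdot 2 i \sqrt{2}\right)\right) \left(-91\right) = \left(\frac{1}{3} + \left(1 + 10 i \sqrt{2}\right)\right) \left(-91\right) = \left(\frac{4}{3} + 10 i \sqrt{2}\right) \left(-91\right) = - \frac{364}{3} - 910 i \sqrt{2}$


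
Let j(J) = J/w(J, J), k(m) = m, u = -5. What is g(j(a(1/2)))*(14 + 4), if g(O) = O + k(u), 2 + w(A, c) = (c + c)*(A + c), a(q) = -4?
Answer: -2826/31 ≈ -91.161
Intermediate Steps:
w(A, c) = -2 + 2*c*(A + c) (w(A, c) = -2 + (c + c)*(A + c) = -2 + (2*c)*(A + c) = -2 + 2*c*(A + c))
j(J) = J/(-2 + 4*J²) (j(J) = J/(-2 + 2*J² + 2*J*J) = J/(-2 + 2*J² + 2*J²) = J/(-2 + 4*J²))
g(O) = -5 + O (g(O) = O - 5 = -5 + O)
g(j(a(1/2)))*(14 + 4) = (-5 + (½)*(-4)/(-1 + 2*(-4)²))*(14 + 4) = (-5 + (½)*(-4)/(-1 + 2*16))*18 = (-5 + (½)*(-4)/(-1 + 32))*18 = (-5 + (½)*(-4)/31)*18 = (-5 + (½)*(-4)*(1/31))*18 = (-5 - 2/31)*18 = -157/31*18 = -2826/31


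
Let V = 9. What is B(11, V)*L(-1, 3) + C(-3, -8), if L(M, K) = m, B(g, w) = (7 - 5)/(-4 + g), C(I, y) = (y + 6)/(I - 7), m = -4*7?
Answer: -39/5 ≈ -7.8000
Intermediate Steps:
m = -28
C(I, y) = (6 + y)/(-7 + I)
B(g, w) = 2/(-4 + g)
L(M, K) = -28
B(11, V)*L(-1, 3) + C(-3, -8) = (2/(-4 + 11))*(-28) + (6 - 8)/(-7 - 3) = (2/7)*(-28) - 2/(-10) = (2*(⅐))*(-28) - ⅒*(-2) = (2/7)*(-28) + ⅕ = -8 + ⅕ = -39/5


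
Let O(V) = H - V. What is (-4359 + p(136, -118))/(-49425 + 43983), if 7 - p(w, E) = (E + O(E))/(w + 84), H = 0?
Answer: 2176/2721 ≈ 0.79971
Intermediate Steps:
O(V) = -V (O(V) = 0 - V = -V)
p(w, E) = 7 (p(w, E) = 7 - (E - E)/(w + 84) = 7 - 0/(84 + w) = 7 - 1*0 = 7 + 0 = 7)
(-4359 + p(136, -118))/(-49425 + 43983) = (-4359 + 7)/(-49425 + 43983) = -4352/(-5442) = -4352*(-1/5442) = 2176/2721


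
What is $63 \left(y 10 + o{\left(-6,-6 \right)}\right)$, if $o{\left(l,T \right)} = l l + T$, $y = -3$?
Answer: $0$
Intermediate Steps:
$o{\left(l,T \right)} = T + l^{2}$ ($o{\left(l,T \right)} = l^{2} + T = T + l^{2}$)
$63 \left(y 10 + o{\left(-6,-6 \right)}\right) = 63 \left(\left(-3\right) 10 - \left(6 - \left(-6\right)^{2}\right)\right) = 63 \left(-30 + \left(-6 + 36\right)\right) = 63 \left(-30 + 30\right) = 63 \cdot 0 = 0$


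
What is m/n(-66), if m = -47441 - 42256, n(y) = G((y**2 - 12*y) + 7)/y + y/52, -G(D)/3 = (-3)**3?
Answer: 4275557/119 ≈ 35929.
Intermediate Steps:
G(D) = 81 (G(D) = -3*(-3)**3 = -3*(-27) = 81)
n(y) = 81/y + y/52
m = -89697
m/n(-66) = -89697/(81/(-66) + (1/52)*(-66)) = -89697/(81*(-1/66) - 33/26) = -89697/(-27/22 - 33/26) = -89697/(-357/143) = -89697*(-143/357) = 4275557/119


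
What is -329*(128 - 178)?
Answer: 16450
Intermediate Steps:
-329*(128 - 178) = -329*(-50) = 16450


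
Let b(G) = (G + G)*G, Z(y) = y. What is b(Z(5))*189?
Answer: 9450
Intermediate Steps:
b(G) = 2*G**2 (b(G) = (2*G)*G = 2*G**2)
b(Z(5))*189 = (2*5**2)*189 = (2*25)*189 = 50*189 = 9450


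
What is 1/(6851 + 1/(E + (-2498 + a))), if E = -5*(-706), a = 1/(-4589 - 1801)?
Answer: 6594479/45178782019 ≈ 0.00014596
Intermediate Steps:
a = -1/6390 (a = 1/(-6390) = -1/6390 ≈ -0.00015649)
E = 3530
1/(6851 + 1/(E + (-2498 + a))) = 1/(6851 + 1/(3530 + (-2498 - 1/6390))) = 1/(6851 + 1/(3530 - 15962221/6390)) = 1/(6851 + 1/(6594479/6390)) = 1/(6851 + 6390/6594479) = 1/(45178782019/6594479) = 6594479/45178782019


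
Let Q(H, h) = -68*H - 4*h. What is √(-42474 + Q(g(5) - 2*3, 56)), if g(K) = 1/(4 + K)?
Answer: I*√380678/3 ≈ 205.66*I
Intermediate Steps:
√(-42474 + Q(g(5) - 2*3, 56)) = √(-42474 + (-68*(1/(4 + 5) - 2*3) - 4*56)) = √(-42474 + (-68*(1/9 - 6) - 224)) = √(-42474 + (-68*(⅑ - 6) - 224)) = √(-42474 + (-68*(-53/9) - 224)) = √(-42474 + (3604/9 - 224)) = √(-42474 + 1588/9) = √(-380678/9) = I*√380678/3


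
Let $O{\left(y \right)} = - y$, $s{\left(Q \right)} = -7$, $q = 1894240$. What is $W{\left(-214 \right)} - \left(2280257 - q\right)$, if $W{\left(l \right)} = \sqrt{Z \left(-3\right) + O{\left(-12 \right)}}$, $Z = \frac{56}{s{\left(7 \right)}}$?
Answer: $-386011$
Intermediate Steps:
$Z = -8$ ($Z = \frac{56}{-7} = 56 \left(- \frac{1}{7}\right) = -8$)
$W{\left(l \right)} = 6$ ($W{\left(l \right)} = \sqrt{\left(-8\right) \left(-3\right) - -12} = \sqrt{24 + 12} = \sqrt{36} = 6$)
$W{\left(-214 \right)} - \left(2280257 - q\right) = 6 - \left(2280257 - 1894240\right) = 6 - 386017 = -386011$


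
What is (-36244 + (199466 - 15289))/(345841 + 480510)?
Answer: 147933/826351 ≈ 0.17902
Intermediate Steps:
(-36244 + (199466 - 15289))/(345841 + 480510) = (-36244 + 184177)/826351 = 147933*(1/826351) = 147933/826351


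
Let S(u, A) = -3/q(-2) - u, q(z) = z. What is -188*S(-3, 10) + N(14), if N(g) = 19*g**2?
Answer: 2878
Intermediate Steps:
S(u, A) = 3/2 - u (S(u, A) = -3/(-2) - u = -3*(-1/2) - u = 3/2 - u)
-188*S(-3, 10) + N(14) = -188*(3/2 - 1*(-3)) + 19*14**2 = -188*(3/2 + 3) + 19*196 = -188*9/2 + 3724 = -846 + 3724 = 2878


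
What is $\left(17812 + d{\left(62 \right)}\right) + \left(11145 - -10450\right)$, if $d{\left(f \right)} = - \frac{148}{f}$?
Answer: $\frac{1221543}{31} \approx 39405.0$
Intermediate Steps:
$\left(17812 + d{\left(62 \right)}\right) + \left(11145 - -10450\right) = \left(17812 - \frac{148}{62}\right) + \left(11145 - -10450\right) = \left(17812 - \frac{74}{31}\right) + \left(11145 + 10450\right) = \left(17812 - \frac{74}{31}\right) + 21595 = \frac{552098}{31} + 21595 = \frac{1221543}{31}$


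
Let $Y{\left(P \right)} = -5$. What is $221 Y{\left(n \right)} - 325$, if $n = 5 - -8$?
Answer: $-1430$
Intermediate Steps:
$n = 13$ ($n = 5 + 8 = 13$)
$221 Y{\left(n \right)} - 325 = 221 \left(-5\right) - 325 = -1105 - 325 = -1430$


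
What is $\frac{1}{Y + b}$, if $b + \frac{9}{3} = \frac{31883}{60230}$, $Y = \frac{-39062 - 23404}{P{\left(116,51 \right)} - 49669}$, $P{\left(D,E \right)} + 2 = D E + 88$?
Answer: $- \frac{2630063410}{2735628089} \approx -0.96141$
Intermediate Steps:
$P{\left(D,E \right)} = 86 + D E$ ($P{\left(D,E \right)} = -2 + \left(D E + 88\right) = -2 + \left(88 + D E\right) = 86 + D E$)
$Y = \frac{62466}{43667}$ ($Y = \frac{-39062 - 23404}{\left(86 + 116 \cdot 51\right) - 49669} = - \frac{62466}{\left(86 + 5916\right) - 49669} = - \frac{62466}{6002 - 49669} = - \frac{62466}{-43667} = \left(-62466\right) \left(- \frac{1}{43667}\right) = \frac{62466}{43667} \approx 1.4305$)
$b = - \frac{148807}{60230}$ ($b = -3 + \frac{31883}{60230} = - \frac{148807}{60230} \approx -2.4706$)
$\frac{1}{Y + b} = \frac{1}{\frac{62466}{43667} - \frac{148807}{60230}} = \frac{1}{- \frac{2735628089}{2630063410}} = - \frac{2630063410}{2735628089}$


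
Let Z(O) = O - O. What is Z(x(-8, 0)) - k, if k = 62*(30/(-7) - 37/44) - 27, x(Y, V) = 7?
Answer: 53107/154 ≈ 344.85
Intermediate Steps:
Z(O) = 0
k = -53107/154 (k = 62*(30*(-⅐) - 37*1/44) - 27 = 62*(-30/7 - 37/44) - 27 = 62*(-1579/308) - 27 = -48949/154 - 27 = -53107/154 ≈ -344.85)
Z(x(-8, 0)) - k = 0 - 1*(-53107/154) = 0 + 53107/154 = 53107/154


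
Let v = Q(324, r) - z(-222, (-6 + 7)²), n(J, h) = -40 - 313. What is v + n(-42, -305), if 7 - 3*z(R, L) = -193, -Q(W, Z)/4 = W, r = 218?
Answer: -5147/3 ≈ -1715.7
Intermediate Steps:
n(J, h) = -353
Q(W, Z) = -4*W
z(R, L) = 200/3 (z(R, L) = 7/3 - ⅓*(-193) = 7/3 + 193/3 = 200/3)
v = -4088/3 (v = -4*324 - 1*200/3 = -1296 - 200/3 = -4088/3 ≈ -1362.7)
v + n(-42, -305) = -4088/3 - 353 = -5147/3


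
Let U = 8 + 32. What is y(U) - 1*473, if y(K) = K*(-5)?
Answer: -673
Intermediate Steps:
U = 40
y(K) = -5*K
y(U) - 1*473 = -5*40 - 1*473 = -200 - 473 = -673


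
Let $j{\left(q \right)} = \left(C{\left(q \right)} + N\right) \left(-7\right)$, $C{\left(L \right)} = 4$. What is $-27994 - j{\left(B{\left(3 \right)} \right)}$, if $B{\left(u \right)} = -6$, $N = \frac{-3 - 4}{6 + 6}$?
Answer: $- \frac{335641}{12} \approx -27970.0$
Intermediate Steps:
$N = - \frac{7}{12} \approx -0.58333$
$j{\left(q \right)} = - \frac{287}{12}$ ($j{\left(q \right)} = \left(4 - \frac{7}{12}\right) \left(-7\right) = \frac{41}{12} \left(-7\right) = - \frac{287}{12}$)
$-27994 - j{\left(B{\left(3 \right)} \right)} = -27994 - - \frac{287}{12} = -27994 + \frac{287}{12} = - \frac{335641}{12}$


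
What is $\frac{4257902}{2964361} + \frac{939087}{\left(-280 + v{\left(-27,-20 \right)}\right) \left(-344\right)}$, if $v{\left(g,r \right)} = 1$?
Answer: $\frac{354716586751}{31611945704} \approx 11.221$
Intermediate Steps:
$\frac{4257902}{2964361} + \frac{939087}{\left(-280 + v{\left(-27,-20 \right)}\right) \left(-344\right)} = \frac{4257902}{2964361} + \frac{939087}{\left(-280 + 1\right) \left(-344\right)} = 4257902 \cdot \frac{1}{2964361} + \frac{939087}{\left(-279\right) \left(-344\right)} = \frac{4257902}{2964361} + \frac{939087}{95976} = \frac{4257902}{2964361} + 939087 \cdot \frac{1}{95976} = \frac{4257902}{2964361} + \frac{104343}{10664} = \frac{354716586751}{31611945704}$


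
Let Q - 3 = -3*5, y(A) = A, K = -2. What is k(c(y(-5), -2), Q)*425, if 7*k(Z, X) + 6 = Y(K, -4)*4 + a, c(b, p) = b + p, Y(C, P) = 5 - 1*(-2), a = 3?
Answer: 10625/7 ≈ 1517.9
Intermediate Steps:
Y(C, P) = 7 (Y(C, P) = 5 + 2 = 7)
Q = -12 (Q = 3 - 3*5 = 3 - 15 = -12)
k(Z, X) = 25/7 (k(Z, X) = -6/7 + (7*4 + 3)/7 = -6/7 + (28 + 3)/7 = -6/7 + (⅐)*31 = -6/7 + 31/7 = 25/7)
k(c(y(-5), -2), Q)*425 = (25/7)*425 = 10625/7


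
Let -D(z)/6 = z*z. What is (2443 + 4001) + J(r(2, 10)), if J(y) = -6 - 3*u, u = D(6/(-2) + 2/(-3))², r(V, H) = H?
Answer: -39250/3 ≈ -13083.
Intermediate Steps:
D(z) = -6*z² (D(z) = -6*z*z = -6*z²)
u = 58564/9 (u = (-6*(6/(-2) + 2/(-3))²)² = (-6*(6*(-½) + 2*(-⅓))²)² = (-6*(-3 - ⅔)²)² = (-6*(-11/3)²)² = (-6*121/9)² = (-242/3)² = 58564/9 ≈ 6507.1)
J(y) = -58582/3 (J(y) = -6 - 3*58564/9 = -6 - 58564/3 = -58582/3)
(2443 + 4001) + J(r(2, 10)) = (2443 + 4001) - 58582/3 = 6444 - 58582/3 = -39250/3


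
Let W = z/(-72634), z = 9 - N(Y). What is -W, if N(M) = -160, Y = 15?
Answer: 169/72634 ≈ 0.0023267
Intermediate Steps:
z = 169 (z = 9 - 1*(-160) = 9 + 160 = 169)
W = -169/72634 (W = 169/(-72634) = 169*(-1/72634) = -169/72634 ≈ -0.0023267)
-W = -1*(-169/72634) = 169/72634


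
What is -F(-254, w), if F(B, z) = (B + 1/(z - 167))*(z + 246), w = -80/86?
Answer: 19328557226/310503 ≈ 62249.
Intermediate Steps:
w = -40/43 (w = -80*1/86 = -40/43 ≈ -0.93023)
F(B, z) = (246 + z)*(B + 1/(-167 + z)) (F(B, z) = (B + 1/(-167 + z))*(246 + z) = (246 + z)*(B + 1/(-167 + z)))
-F(-254, w) = -(246 - 40/43 - 41082*(-254) - 254*(-40/43)² + 79*(-254)*(-40/43))/(-167 - 40/43) = -(246 - 40/43 + 10434828 - 254*1600/1849 + 802640/43)/(-7221/43) = -(-43)*(246 - 40/43 + 10434828 - 406400/1849 + 802640/43)/7221 = -(-43)*19328557226/(7221*1849) = -1*(-19328557226/310503) = 19328557226/310503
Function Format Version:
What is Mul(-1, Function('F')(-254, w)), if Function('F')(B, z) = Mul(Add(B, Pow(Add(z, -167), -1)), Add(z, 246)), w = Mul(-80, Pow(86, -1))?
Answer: Rational(19328557226, 310503) ≈ 62249.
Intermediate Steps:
w = Rational(-40, 43) (w = Mul(-80, Rational(1, 86)) = Rational(-40, 43) ≈ -0.93023)
Function('F')(B, z) = Mul(Add(246, z), Add(B, Pow(Add(-167, z), -1))) (Function('F')(B, z) = Mul(Add(B, Pow(Add(-167, z), -1)), Add(246, z)) = Mul(Add(246, z), Add(B, Pow(Add(-167, z), -1))))
Mul(-1, Function('F')(-254, w)) = Mul(-1, Mul(Pow(Add(-167, Rational(-40, 43)), -1), Add(246, Rational(-40, 43), Mul(-41082, -254), Mul(-254, Pow(Rational(-40, 43), 2)), Mul(79, -254, Rational(-40, 43))))) = Mul(-1, Mul(Pow(Rational(-7221, 43), -1), Add(246, Rational(-40, 43), 10434828, Mul(-254, Rational(1600, 1849)), Rational(802640, 43)))) = Mul(-1, Mul(Rational(-43, 7221), Add(246, Rational(-40, 43), 10434828, Rational(-406400, 1849), Rational(802640, 43)))) = Mul(-1, Mul(Rational(-43, 7221), Rational(19328557226, 1849))) = Mul(-1, Rational(-19328557226, 310503)) = Rational(19328557226, 310503)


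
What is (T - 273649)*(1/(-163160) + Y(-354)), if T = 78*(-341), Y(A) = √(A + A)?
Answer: 300247/163160 - 600494*I*√177 ≈ 1.8402 - 7.9891e+6*I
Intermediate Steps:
Y(A) = √2*√A (Y(A) = √(2*A) = √2*√A)
T = -26598
(T - 273649)*(1/(-163160) + Y(-354)) = (-26598 - 273649)*(1/(-163160) + √2*√(-354)) = -300247*(-1/163160 + √2*(I*√354)) = -300247*(-1/163160 + 2*I*√177) = 300247/163160 - 600494*I*√177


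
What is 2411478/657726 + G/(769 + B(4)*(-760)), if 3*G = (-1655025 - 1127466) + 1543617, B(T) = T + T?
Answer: 47403428861/582197131 ≈ 81.422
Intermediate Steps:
B(T) = 2*T
G = -412958 (G = ((-1655025 - 1127466) + 1543617)/3 = (-2782491 + 1543617)/3 = (1/3)*(-1238874) = -412958)
2411478/657726 + G/(769 + B(4)*(-760)) = 2411478/657726 - 412958/(769 + (2*4)*(-760)) = 2411478*(1/657726) - 412958/(769 + 8*(-760)) = 401913/109621 - 412958/(769 - 6080) = 401913/109621 - 412958/(-5311) = 401913/109621 - 412958*(-1/5311) = 401913/109621 + 412958/5311 = 47403428861/582197131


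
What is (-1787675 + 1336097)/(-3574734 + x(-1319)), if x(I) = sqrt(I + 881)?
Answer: 269045205042/2129787195199 + 75263*I*sqrt(438)/2129787195199 ≈ 0.12632 + 7.3958e-7*I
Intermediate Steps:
x(I) = sqrt(881 + I)
(-1787675 + 1336097)/(-3574734 + x(-1319)) = (-1787675 + 1336097)/(-3574734 + sqrt(881 - 1319)) = -451578/(-3574734 + sqrt(-438)) = -451578/(-3574734 + I*sqrt(438))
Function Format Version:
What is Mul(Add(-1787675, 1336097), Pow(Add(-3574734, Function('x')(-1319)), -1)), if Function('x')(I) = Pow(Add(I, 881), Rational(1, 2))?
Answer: Add(Rational(269045205042, 2129787195199), Mul(Rational(75263, 2129787195199), I, Pow(438, Rational(1, 2)))) ≈ Add(0.12632, Mul(7.3958e-7, I))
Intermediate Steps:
Function('x')(I) = Pow(Add(881, I), Rational(1, 2))
Mul(Add(-1787675, 1336097), Pow(Add(-3574734, Function('x')(-1319)), -1)) = Mul(Add(-1787675, 1336097), Pow(Add(-3574734, Pow(Add(881, -1319), Rational(1, 2))), -1)) = Mul(-451578, Pow(Add(-3574734, Pow(-438, Rational(1, 2))), -1)) = Mul(-451578, Pow(Add(-3574734, Mul(I, Pow(438, Rational(1, 2)))), -1))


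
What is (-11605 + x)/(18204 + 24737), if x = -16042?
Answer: -27647/42941 ≈ -0.64384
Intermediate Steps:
(-11605 + x)/(18204 + 24737) = (-11605 - 16042)/(18204 + 24737) = -27647/42941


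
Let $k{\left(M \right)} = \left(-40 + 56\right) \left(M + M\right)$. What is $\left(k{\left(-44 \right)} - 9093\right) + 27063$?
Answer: $16562$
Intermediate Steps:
$k{\left(M \right)} = 32 M$ ($k{\left(M \right)} = 16 \cdot 2 M = 32 M$)
$\left(k{\left(-44 \right)} - 9093\right) + 27063 = \left(32 \left(-44\right) - 9093\right) + 27063 = \left(-1408 - 9093\right) + 27063 = -10501 + 27063 = 16562$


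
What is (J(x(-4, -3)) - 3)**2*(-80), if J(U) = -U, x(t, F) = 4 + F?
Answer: -1280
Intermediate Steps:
(J(x(-4, -3)) - 3)**2*(-80) = (-(4 - 3) - 3)**2*(-80) = (-1*1 - 3)**2*(-80) = (-1 - 3)**2*(-80) = (-4)**2*(-80) = 16*(-80) = -1280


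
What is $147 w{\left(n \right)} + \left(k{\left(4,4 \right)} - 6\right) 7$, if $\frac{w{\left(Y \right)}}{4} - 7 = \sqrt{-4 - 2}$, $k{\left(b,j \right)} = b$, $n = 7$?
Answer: $4102 + 588 i \sqrt{6} \approx 4102.0 + 1440.3 i$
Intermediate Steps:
$w{\left(Y \right)} = 28 + 4 i \sqrt{6}$ ($w{\left(Y \right)} = 28 + 4 \sqrt{-4 - 2} = 28 + 4 \sqrt{-6} = 28 + 4 i \sqrt{6}$)
$147 w{\left(n \right)} + \left(k{\left(4,4 \right)} - 6\right) 7 = 147 \left(28 + 4 i \sqrt{6}\right) + \left(4 - 6\right) 7 = \left(4116 + 588 i \sqrt{6}\right) - 14 = 4102 + 588 i \sqrt{6}$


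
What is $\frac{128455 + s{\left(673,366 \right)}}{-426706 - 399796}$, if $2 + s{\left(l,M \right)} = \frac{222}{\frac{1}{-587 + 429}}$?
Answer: $- \frac{93377}{826502} \approx -0.11298$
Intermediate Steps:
$s{\left(l,M \right)} = -35078$ ($s{\left(l,M \right)} = -2 + \frac{222}{\frac{1}{-587 + 429}} = -2 + \frac{222}{\frac{1}{-158}} = -2 + \frac{222}{- \frac{1}{158}} = -2 + 222 \left(-158\right) = -2 - 35076 = -35078$)
$\frac{128455 + s{\left(673,366 \right)}}{-426706 - 399796} = \frac{128455 - 35078}{-426706 - 399796} = \frac{93377}{-826502} = 93377 \left(- \frac{1}{826502}\right) = - \frac{93377}{826502}$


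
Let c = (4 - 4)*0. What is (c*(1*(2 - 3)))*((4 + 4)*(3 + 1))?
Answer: 0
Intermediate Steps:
c = 0 (c = 0*0 = 0)
(c*(1*(2 - 3)))*((4 + 4)*(3 + 1)) = (0*(1*(2 - 3)))*((4 + 4)*(3 + 1)) = (0*(1*(-1)))*(8*4) = (0*(-1))*32 = 0*32 = 0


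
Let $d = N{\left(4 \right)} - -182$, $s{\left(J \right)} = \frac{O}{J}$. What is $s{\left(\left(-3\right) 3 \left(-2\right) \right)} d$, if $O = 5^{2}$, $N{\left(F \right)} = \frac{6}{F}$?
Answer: $\frac{9175}{36} \approx 254.86$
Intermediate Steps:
$O = 25$
$s{\left(J \right)} = \frac{25}{J}$
$d = \frac{367}{2}$ ($d = \frac{6}{4} - -182 = 6 \cdot \frac{1}{4} + 182 = \frac{3}{2} + 182 = \frac{367}{2} \approx 183.5$)
$s{\left(\left(-3\right) 3 \left(-2\right) \right)} d = \frac{25}{\left(-3\right) 3 \left(-2\right)} \frac{367}{2} = \frac{25}{\left(-9\right) \left(-2\right)} \frac{367}{2} = \frac{25}{18} \cdot \frac{367}{2} = \frac{9175}{36}$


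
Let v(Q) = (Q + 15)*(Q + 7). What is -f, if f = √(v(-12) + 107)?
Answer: -2*√23 ≈ -9.5917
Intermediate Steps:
v(Q) = (7 + Q)*(15 + Q) (v(Q) = (15 + Q)*(7 + Q) = (7 + Q)*(15 + Q))
f = 2*√23 (f = √((105 + (-12)² + 22*(-12)) + 107) = √((105 + 144 - 264) + 107) = √(-15 + 107) = √92 = 2*√23 ≈ 9.5917)
-f = -2*√23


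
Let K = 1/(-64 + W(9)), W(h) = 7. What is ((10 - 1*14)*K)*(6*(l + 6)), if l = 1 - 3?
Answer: 32/19 ≈ 1.6842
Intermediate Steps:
l = -2
K = -1/57 (K = 1/(-64 + 7) = 1/(-57) = -1/57 ≈ -0.017544)
((10 - 1*14)*K)*(6*(l + 6)) = ((10 - 1*14)*(-1/57))*(6*(-2 + 6)) = ((10 - 14)*(-1/57))*(6*4) = -4*(-1/57)*24 = (4/57)*24 = 32/19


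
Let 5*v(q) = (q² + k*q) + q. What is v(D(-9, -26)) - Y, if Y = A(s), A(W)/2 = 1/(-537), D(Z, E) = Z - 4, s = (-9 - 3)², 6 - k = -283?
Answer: -1933727/2685 ≈ -720.20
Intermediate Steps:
k = 289 (k = 6 - 1*(-283) = 6 + 283 = 289)
s = 144 (s = (-12)² = 144)
D(Z, E) = -4 + Z
A(W) = -2/537 (A(W) = 2/(-537) = 2*(-1/537) = -2/537)
Y = -2/537 ≈ -0.0037244
v(q) = 58*q + q²/5 (v(q) = ((q² + 289*q) + q)/5 = (q² + 290*q)/5 = 58*q + q²/5)
v(D(-9, -26)) - Y = (-4 - 9)*(290 + (-4 - 9))/5 - 1*(-2/537) = (⅕)*(-13)*(290 - 13) + 2/537 = (⅕)*(-13)*277 + 2/537 = -3601/5 + 2/537 = -1933727/2685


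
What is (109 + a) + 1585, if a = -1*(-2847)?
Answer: 4541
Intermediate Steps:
a = 2847
(109 + a) + 1585 = (109 + 2847) + 1585 = 2956 + 1585 = 4541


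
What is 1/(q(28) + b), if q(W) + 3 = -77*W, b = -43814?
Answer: -1/45973 ≈ -2.1752e-5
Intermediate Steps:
q(W) = -3 - 77*W
1/(q(28) + b) = 1/((-3 - 77*28) - 43814) = 1/((-3 - 2156) - 43814) = 1/(-2159 - 43814) = 1/(-45973) = -1/45973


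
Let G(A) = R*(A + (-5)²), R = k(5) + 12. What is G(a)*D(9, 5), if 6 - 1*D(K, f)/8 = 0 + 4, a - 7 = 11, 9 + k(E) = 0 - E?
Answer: -1376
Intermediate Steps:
k(E) = -9 - E (k(E) = -9 + (0 - E) = -9 - E)
a = 18 (a = 7 + 11 = 18)
D(K, f) = 16 (D(K, f) = 48 - 8*(0 + 4) = 48 - 8*4 = 48 - 32 = 16)
R = -2 (R = (-9 - 1*5) + 12 = (-9 - 5) + 12 = -14 + 12 = -2)
G(A) = -50 - 2*A (G(A) = -2*(A + (-5)²) = -2*(A + 25) = -2*(25 + A) = -50 - 2*A)
G(a)*D(9, 5) = (-50 - 2*18)*16 = (-50 - 36)*16 = -86*16 = -1376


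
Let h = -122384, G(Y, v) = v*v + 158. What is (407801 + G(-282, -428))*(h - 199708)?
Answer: -190402431156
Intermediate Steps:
G(Y, v) = 158 + v² (G(Y, v) = v² + 158 = 158 + v²)
(407801 + G(-282, -428))*(h - 199708) = (407801 + (158 + (-428)²))*(-122384 - 199708) = (407801 + (158 + 183184))*(-322092) = (407801 + 183342)*(-322092) = 591143*(-322092) = -190402431156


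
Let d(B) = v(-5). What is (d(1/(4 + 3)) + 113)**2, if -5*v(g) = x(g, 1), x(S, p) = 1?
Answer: 318096/25 ≈ 12724.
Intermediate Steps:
v(g) = -1/5 (v(g) = -1/5*1 = -1/5)
d(B) = -1/5
(d(1/(4 + 3)) + 113)**2 = (-1/5 + 113)**2 = (564/5)**2 = 318096/25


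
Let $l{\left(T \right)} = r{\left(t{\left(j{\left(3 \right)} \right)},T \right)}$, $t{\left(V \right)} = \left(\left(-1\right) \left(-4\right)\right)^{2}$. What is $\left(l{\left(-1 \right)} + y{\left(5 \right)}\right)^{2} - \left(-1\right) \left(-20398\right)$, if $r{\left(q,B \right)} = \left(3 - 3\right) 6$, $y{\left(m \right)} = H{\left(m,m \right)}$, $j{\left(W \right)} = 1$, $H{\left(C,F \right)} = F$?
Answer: $-20373$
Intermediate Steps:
$t{\left(V \right)} = 16$ ($t{\left(V \right)} = 4^{2} = 16$)
$y{\left(m \right)} = m$
$r{\left(q,B \right)} = 0$ ($r{\left(q,B \right)} = 0 \cdot 6 = 0$)
$l{\left(T \right)} = 0$
$\left(l{\left(-1 \right)} + y{\left(5 \right)}\right)^{2} - \left(-1\right) \left(-20398\right) = \left(0 + 5\right)^{2} - \left(-1\right) \left(-20398\right) = 5^{2} - 20398 = 25 - 20398 = -20373$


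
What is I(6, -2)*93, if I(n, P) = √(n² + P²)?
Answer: 186*√10 ≈ 588.18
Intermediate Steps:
I(n, P) = √(P² + n²)
I(6, -2)*93 = √((-2)² + 6²)*93 = √(4 + 36)*93 = √40*93 = (2*√10)*93 = 186*√10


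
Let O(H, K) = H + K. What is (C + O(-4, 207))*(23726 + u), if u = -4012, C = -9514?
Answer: -183557054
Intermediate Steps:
(C + O(-4, 207))*(23726 + u) = (-9514 + (-4 + 207))*(23726 - 4012) = (-9514 + 203)*19714 = -9311*19714 = -183557054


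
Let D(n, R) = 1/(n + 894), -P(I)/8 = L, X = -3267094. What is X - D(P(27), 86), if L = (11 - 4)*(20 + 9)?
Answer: -2384978619/730 ≈ -3.2671e+6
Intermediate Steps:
L = 203 (L = 7*29 = 203)
P(I) = -1624 (P(I) = -8*203 = -1624)
D(n, R) = 1/(894 + n)
X - D(P(27), 86) = -3267094 - 1/(894 - 1624) = -3267094 - 1/(-730) = -3267094 - 1*(-1/730) = -3267094 + 1/730 = -2384978619/730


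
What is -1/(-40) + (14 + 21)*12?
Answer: 16801/40 ≈ 420.02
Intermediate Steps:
-1/(-40) + (14 + 21)*12 = -1*(-1/40) + 35*12 = 1/40 + 420 = 16801/40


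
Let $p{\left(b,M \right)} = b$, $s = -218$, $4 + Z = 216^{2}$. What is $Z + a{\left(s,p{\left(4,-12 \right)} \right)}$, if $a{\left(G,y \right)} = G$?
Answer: $46434$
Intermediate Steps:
$Z = 46652$ ($Z = -4 + 216^{2} = -4 + 46656 = 46652$)
$Z + a{\left(s,p{\left(4,-12 \right)} \right)} = 46652 - 218 = 46434$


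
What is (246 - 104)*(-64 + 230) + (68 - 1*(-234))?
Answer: 23874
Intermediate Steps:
(246 - 104)*(-64 + 230) + (68 - 1*(-234)) = 142*166 + (68 + 234) = 23572 + 302 = 23874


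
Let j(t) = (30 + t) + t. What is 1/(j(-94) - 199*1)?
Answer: -1/357 ≈ -0.0028011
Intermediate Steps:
j(t) = 30 + 2*t
1/(j(-94) - 199*1) = 1/((30 + 2*(-94)) - 199*1) = 1/((30 - 188) - 199) = 1/(-158 - 199) = 1/(-357) = -1/357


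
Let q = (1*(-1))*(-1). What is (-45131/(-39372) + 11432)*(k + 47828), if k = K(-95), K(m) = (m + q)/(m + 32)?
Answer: 678202769240215/1240218 ≈ 5.4684e+8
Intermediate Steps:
q = 1 (q = -1*(-1) = 1)
K(m) = (1 + m)/(32 + m) (K(m) = (m + 1)/(m + 32) = (1 + m)/(32 + m))
k = 94/63 (k = (1 - 95)/(32 - 95) = -94/(-63) = -1/63*(-94) = 94/63 ≈ 1.4921)
(-45131/(-39372) + 11432)*(k + 47828) = (-45131/(-39372) + 11432)*(94/63 + 47828) = (-45131*(-1/39372) + 11432)*(3013258/63) = (45131/39372 + 11432)*(3013258/63) = (450145835/39372)*(3013258/63) = 678202769240215/1240218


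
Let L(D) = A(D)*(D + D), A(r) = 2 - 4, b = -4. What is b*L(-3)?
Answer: -48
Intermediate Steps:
A(r) = -2
L(D) = -4*D (L(D) = -2*(D + D) = -4*D)
b*L(-3) = -(-16)*(-3) = -4*12 = -48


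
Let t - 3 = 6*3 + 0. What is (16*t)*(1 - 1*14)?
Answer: -4368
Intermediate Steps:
t = 21 (t = 3 + (6*3 + 0) = 3 + (18 + 0) = 3 + 18 = 21)
(16*t)*(1 - 1*14) = (16*21)*(1 - 1*14) = 336*(1 - 14) = 336*(-13) = -4368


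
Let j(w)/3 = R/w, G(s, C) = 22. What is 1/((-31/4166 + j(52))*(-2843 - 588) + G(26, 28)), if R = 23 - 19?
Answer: -54158/40306469 ≈ -0.0013437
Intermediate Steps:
R = 4
j(w) = 12/w (j(w) = 3*(4/w) = 12/w)
1/((-31/4166 + j(52))*(-2843 - 588) + G(26, 28)) = 1/((-31/4166 + 12/52)*(-2843 - 588) + 22) = 1/((-31*1/4166 + 12*(1/52))*(-3431) + 22) = 1/((-31/4166 + 3/13)*(-3431) + 22) = 1/((12095/54158)*(-3431) + 22) = 1/(-41497945/54158 + 22) = 1/(-40306469/54158) = -54158/40306469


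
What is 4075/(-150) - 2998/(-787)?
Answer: -110293/4722 ≈ -23.357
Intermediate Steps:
4075/(-150) - 2998/(-787) = 4075*(-1/150) - 2998*(-1/787) = -163/6 + 2998/787 = -110293/4722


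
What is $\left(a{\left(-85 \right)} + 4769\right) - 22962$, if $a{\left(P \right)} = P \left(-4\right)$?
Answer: $-17853$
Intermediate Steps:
$a{\left(P \right)} = - 4 P$
$\left(a{\left(-85 \right)} + 4769\right) - 22962 = \left(\left(-4\right) \left(-85\right) + 4769\right) - 22962 = \left(340 + 4769\right) - 22962 = 5109 - 22962 = -17853$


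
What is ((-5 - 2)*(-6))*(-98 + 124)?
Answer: 1092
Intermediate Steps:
((-5 - 2)*(-6))*(-98 + 124) = -7*(-6)*26 = 42*26 = 1092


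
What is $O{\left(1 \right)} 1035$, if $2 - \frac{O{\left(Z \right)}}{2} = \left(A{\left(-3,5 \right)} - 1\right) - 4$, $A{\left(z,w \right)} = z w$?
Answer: $45540$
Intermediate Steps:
$A{\left(z,w \right)} = w z$
$O{\left(Z \right)} = 44$ ($O{\left(Z \right)} = 4 - 2 \left(\left(5 \left(-3\right) - 1\right) - 4\right) = 4 - 2 \left(\left(-15 - 1\right) - 4\right) = 4 - 2 \left(-16 - 4\right) = 4 - -40 = 4 + 40 = 44$)
$O{\left(1 \right)} 1035 = 44 \cdot 1035 = 45540$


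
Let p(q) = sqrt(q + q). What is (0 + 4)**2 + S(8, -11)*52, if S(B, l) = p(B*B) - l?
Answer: 588 + 416*sqrt(2) ≈ 1176.3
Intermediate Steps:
p(q) = sqrt(2)*sqrt(q) (p(q) = sqrt(2*q) = sqrt(2)*sqrt(q))
S(B, l) = -l + sqrt(2)*sqrt(B**2) (S(B, l) = sqrt(2)*sqrt(B*B) - l = sqrt(2)*sqrt(B**2) - l = -l + sqrt(2)*sqrt(B**2))
(0 + 4)**2 + S(8, -11)*52 = (0 + 4)**2 + (-1*(-11) + sqrt(2)*sqrt(8**2))*52 = 4**2 + (11 + sqrt(2)*sqrt(64))*52 = 16 + (11 + sqrt(2)*8)*52 = 16 + (11 + 8*sqrt(2))*52 = 16 + (572 + 416*sqrt(2)) = 588 + 416*sqrt(2)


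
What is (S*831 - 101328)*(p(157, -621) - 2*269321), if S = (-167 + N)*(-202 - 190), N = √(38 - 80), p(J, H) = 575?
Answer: -29216637778152 + 175276401384*I*√42 ≈ -2.9217e+13 + 1.1359e+12*I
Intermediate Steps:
N = I*√42 (N = √(-42) = I*√42 ≈ 6.4807*I)
S = 65464 - 392*I*√42 (S = (-167 + I*√42)*(-202 - 190) = (-167 + I*√42)*(-392) = 65464 - 392*I*√42 ≈ 65464.0 - 2540.4*I)
(S*831 - 101328)*(p(157, -621) - 2*269321) = ((65464 - 392*I*√42)*831 - 101328)*(575 - 2*269321) = ((54400584 - 325752*I*√42) - 101328)*(575 - 538642) = (54299256 - 325752*I*√42)*(-538067) = -29216637778152 + 175276401384*I*√42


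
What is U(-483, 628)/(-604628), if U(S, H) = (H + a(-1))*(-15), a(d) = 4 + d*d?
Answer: 9495/604628 ≈ 0.015704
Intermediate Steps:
a(d) = 4 + d**2
U(S, H) = -75 - 15*H (U(S, H) = (H + (4 + (-1)**2))*(-15) = (H + (4 + 1))*(-15) = (H + 5)*(-15) = (5 + H)*(-15) = -75 - 15*H)
U(-483, 628)/(-604628) = (-75 - 15*628)/(-604628) = (-75 - 9420)*(-1/604628) = -9495*(-1/604628) = 9495/604628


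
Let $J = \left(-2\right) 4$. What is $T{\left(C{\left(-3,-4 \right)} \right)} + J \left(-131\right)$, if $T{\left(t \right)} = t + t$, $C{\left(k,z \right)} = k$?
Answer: $1042$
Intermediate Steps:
$T{\left(t \right)} = 2 t$
$J = -8$
$T{\left(C{\left(-3,-4 \right)} \right)} + J \left(-131\right) = 2 \left(-3\right) - -1048 = -6 + 1048 = 1042$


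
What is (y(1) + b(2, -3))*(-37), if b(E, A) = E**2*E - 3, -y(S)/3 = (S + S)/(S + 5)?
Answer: -148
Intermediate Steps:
y(S) = -6*S/(5 + S) (y(S) = -3*(S + S)/(S + 5) = -3*2*S/(5 + S) = -6*S/(5 + S))
b(E, A) = -3 + E**3 (b(E, A) = E**3 - 3 = -3 + E**3)
(y(1) + b(2, -3))*(-37) = (-6*1/(5 + 1) + (-3 + 2**3))*(-37) = (-6*1/6 + (-3 + 8))*(-37) = (-6*1*1/6 + 5)*(-37) = (-1 + 5)*(-37) = 4*(-37) = -148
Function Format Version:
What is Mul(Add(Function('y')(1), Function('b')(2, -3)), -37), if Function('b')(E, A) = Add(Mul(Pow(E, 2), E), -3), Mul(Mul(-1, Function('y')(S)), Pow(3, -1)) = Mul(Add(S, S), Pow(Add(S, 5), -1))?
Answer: -148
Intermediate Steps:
Function('y')(S) = Mul(-6, S, Pow(Add(5, S), -1)) (Function('y')(S) = Mul(-3, Mul(Add(S, S), Pow(Add(S, 5), -1))) = Mul(-3, Mul(Mul(2, S), Pow(Add(5, S), -1))) = Mul(-3, Mul(2, S, Pow(Add(5, S), -1))) = Mul(-6, S, Pow(Add(5, S), -1)))
Function('b')(E, A) = Add(-3, Pow(E, 3)) (Function('b')(E, A) = Add(Pow(E, 3), -3) = Add(-3, Pow(E, 3)))
Mul(Add(Function('y')(1), Function('b')(2, -3)), -37) = Mul(Add(Mul(-6, 1, Pow(Add(5, 1), -1)), Add(-3, Pow(2, 3))), -37) = Mul(Add(Mul(-6, 1, Pow(6, -1)), Add(-3, 8)), -37) = Mul(Add(Mul(-6, 1, Rational(1, 6)), 5), -37) = Mul(Add(-1, 5), -37) = Mul(4, -37) = -148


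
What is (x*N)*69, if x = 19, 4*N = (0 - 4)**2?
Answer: 5244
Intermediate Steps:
N = 4 (N = (0 - 4)**2/4 = (1/4)*(-4)**2 = (1/4)*16 = 4)
(x*N)*69 = (19*4)*69 = 76*69 = 5244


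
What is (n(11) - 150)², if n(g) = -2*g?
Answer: 29584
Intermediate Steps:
(n(11) - 150)² = (-2*11 - 150)² = (-22 - 150)² = (-172)² = 29584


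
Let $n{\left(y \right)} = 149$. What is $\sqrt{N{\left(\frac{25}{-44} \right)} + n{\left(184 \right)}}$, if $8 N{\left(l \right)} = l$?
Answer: $\frac{\sqrt{1153306}}{88} \approx 12.204$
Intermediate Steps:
$N{\left(l \right)} = \frac{l}{8}$
$\sqrt{N{\left(\frac{25}{-44} \right)} + n{\left(184 \right)}} = \sqrt{\frac{25 \frac{1}{-44}}{8} + 149} = \sqrt{\frac{25 \left(- \frac{1}{44}\right)}{8} + 149} = \sqrt{\frac{1}{8} \left(- \frac{25}{44}\right) + 149} = \sqrt{- \frac{25}{352} + 149} = \sqrt{\frac{52423}{352}} = \frac{\sqrt{1153306}}{88}$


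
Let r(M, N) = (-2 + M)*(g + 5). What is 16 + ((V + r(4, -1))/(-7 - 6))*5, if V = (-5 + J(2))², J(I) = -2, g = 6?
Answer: -147/13 ≈ -11.308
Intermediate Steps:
r(M, N) = -22 + 11*M (r(M, N) = (-2 + M)*(6 + 5) = (-2 + M)*11 = -22 + 11*M)
V = 49 (V = (-5 - 2)² = (-7)² = 49)
16 + ((V + r(4, -1))/(-7 - 6))*5 = 16 + ((49 + (-22 + 11*4))/(-7 - 6))*5 = 16 + ((49 + (-22 + 44))/(-13))*5 = 16 + ((49 + 22)*(-1/13))*5 = 16 + (71*(-1/13))*5 = 16 - 71/13*5 = 16 - 355/13 = -147/13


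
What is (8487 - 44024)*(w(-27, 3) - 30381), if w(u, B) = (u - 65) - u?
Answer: 1081959502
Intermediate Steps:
w(u, B) = -65 (w(u, B) = (-65 + u) - u = -65)
(8487 - 44024)*(w(-27, 3) - 30381) = (8487 - 44024)*(-65 - 30381) = -35537*(-30446) = 1081959502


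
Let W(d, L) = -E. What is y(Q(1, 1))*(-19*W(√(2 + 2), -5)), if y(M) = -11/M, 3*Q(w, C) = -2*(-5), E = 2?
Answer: -627/5 ≈ -125.40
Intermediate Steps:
W(d, L) = -2 (W(d, L) = -1*2 = -2)
Q(w, C) = 10/3 (Q(w, C) = (-2*(-5))/3 = (⅓)*10 = 10/3)
y(Q(1, 1))*(-19*W(√(2 + 2), -5)) = (-11/10/3)*(-19*(-2)) = -11*3/10*38 = -33/10*38 = -627/5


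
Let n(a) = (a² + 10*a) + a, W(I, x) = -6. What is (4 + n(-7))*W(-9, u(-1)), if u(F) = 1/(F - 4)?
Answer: 144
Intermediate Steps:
u(F) = 1/(-4 + F)
n(a) = a² + 11*a
(4 + n(-7))*W(-9, u(-1)) = (4 - 7*(11 - 7))*(-6) = (4 - 7*4)*(-6) = (4 - 28)*(-6) = -24*(-6) = 144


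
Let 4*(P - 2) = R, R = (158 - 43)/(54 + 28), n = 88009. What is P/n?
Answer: 771/28866952 ≈ 2.6709e-5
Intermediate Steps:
R = 115/82 ≈ 1.4024
P = 771/328 (P = 2 + (¼)*(115/82) = 2 + 115/328 = 771/328 ≈ 2.3506)
P/n = (771/328)/88009 = (771/328)*(1/88009) = 771/28866952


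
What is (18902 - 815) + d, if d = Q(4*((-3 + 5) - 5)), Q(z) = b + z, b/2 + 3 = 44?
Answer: 18157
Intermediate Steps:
b = 82 (b = -6 + 2*44 = -6 + 88 = 82)
Q(z) = 82 + z
d = 70 (d = 82 + 4*((-3 + 5) - 5) = 82 + 4*(2 - 5) = 82 + 4*(-3) = 82 - 12 = 70)
(18902 - 815) + d = (18902 - 815) + 70 = 18087 + 70 = 18157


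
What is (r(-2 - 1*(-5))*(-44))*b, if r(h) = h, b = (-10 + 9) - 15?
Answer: 2112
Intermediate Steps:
b = -16 (b = -1 - 15 = -16)
(r(-2 - 1*(-5))*(-44))*b = ((-2 - 1*(-5))*(-44))*(-16) = ((-2 + 5)*(-44))*(-16) = (3*(-44))*(-16) = -132*(-16) = 2112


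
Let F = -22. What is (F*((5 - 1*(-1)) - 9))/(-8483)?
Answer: -66/8483 ≈ -0.0077803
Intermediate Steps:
(F*((5 - 1*(-1)) - 9))/(-8483) = -22*((5 - 1*(-1)) - 9)/(-8483) = -22*((5 + 1) - 9)*(-1/8483) = -22*(6 - 9)*(-1/8483) = -22*(-3)*(-1/8483) = 66*(-1/8483) = -66/8483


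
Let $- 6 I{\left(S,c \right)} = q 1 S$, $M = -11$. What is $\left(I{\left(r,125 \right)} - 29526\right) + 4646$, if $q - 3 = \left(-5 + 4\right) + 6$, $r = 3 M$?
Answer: $-24836$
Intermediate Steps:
$r = -33$ ($r = 3 \left(-11\right) = -33$)
$q = 8$ ($q = 3 + \left(\left(-5 + 4\right) + 6\right) = 3 + \left(-1 + 6\right) = 3 + 5 = 8$)
$I{\left(S,c \right)} = - \frac{4 S}{3}$ ($I{\left(S,c \right)} = - \frac{8 \cdot 1 S}{6} = - \frac{8 S}{6} = - \frac{4 S}{3}$)
$\left(I{\left(r,125 \right)} - 29526\right) + 4646 = \left(\left(- \frac{4}{3}\right) \left(-33\right) - 29526\right) + 4646 = \left(44 - 29526\right) + 4646 = -29482 + 4646 = -24836$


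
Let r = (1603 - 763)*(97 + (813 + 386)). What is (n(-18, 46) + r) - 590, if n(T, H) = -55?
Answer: 1087995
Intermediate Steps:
r = 1088640 (r = 840*(97 + 1199) = 840*1296 = 1088640)
(n(-18, 46) + r) - 590 = (-55 + 1088640) - 590 = 1088585 - 590 = 1087995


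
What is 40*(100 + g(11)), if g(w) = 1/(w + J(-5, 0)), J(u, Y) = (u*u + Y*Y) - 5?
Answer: 124040/31 ≈ 4001.3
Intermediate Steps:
J(u, Y) = -5 + Y**2 + u**2 (J(u, Y) = (u**2 + Y**2) - 5 = (Y**2 + u**2) - 5 = -5 + Y**2 + u**2)
g(w) = 1/(20 + w) (g(w) = 1/(w + (-5 + 0**2 + (-5)**2)) = 1/(w + (-5 + 0 + 25)) = 1/(w + 20) = 1/(20 + w))
40*(100 + g(11)) = 40*(100 + 1/(20 + 11)) = 40*(100 + 1/31) = 40*(3101/31) = 124040/31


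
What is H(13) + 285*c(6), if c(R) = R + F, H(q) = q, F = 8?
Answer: 4003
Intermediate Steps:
c(R) = 8 + R (c(R) = R + 8 = 8 + R)
H(13) + 285*c(6) = 13 + 285*(8 + 6) = 13 + 285*14 = 13 + 3990 = 4003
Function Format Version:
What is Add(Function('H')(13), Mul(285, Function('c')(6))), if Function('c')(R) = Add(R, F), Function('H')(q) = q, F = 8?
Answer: 4003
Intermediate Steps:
Function('c')(R) = Add(8, R) (Function('c')(R) = Add(R, 8) = Add(8, R))
Add(Function('H')(13), Mul(285, Function('c')(6))) = Add(13, Mul(285, Add(8, 6))) = Add(13, Mul(285, 14)) = Add(13, 3990) = 4003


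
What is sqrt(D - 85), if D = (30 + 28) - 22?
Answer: 7*I ≈ 7.0*I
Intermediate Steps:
D = 36 (D = 58 - 22 = 36)
sqrt(D - 85) = sqrt(36 - 85) = sqrt(-49) = 7*I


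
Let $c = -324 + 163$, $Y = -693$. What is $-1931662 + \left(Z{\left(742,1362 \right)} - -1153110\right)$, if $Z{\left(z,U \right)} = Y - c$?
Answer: $-779084$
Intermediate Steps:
$c = -161$
$Z{\left(z,U \right)} = -532$ ($Z{\left(z,U \right)} = -693 - -161 = -693 + 161 = -532$)
$-1931662 + \left(Z{\left(742,1362 \right)} - -1153110\right) = -1931662 - -1152578 = -1931662 + \left(-532 + 1153110\right) = -1931662 + 1152578 = -779084$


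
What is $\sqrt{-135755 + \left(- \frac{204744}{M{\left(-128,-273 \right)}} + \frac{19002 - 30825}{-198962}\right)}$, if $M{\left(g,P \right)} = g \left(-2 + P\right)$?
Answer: $\frac{i \sqrt{65027925208742094203}}{21885820} \approx 368.46 i$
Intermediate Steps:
$\sqrt{-135755 + \left(- \frac{204744}{M{\left(-128,-273 \right)}} + \frac{19002 - 30825}{-198962}\right)} = \sqrt{-135755 + \left(- \frac{204744}{\left(-128\right) \left(-2 - 273\right)} + \frac{19002 - 30825}{-198962}\right)} = \sqrt{-135755 - \left(- \frac{11823}{198962} + \frac{204744}{\left(-128\right) \left(-275\right)}\right)} = \sqrt{-135755 + \left(- \frac{204744}{35200} + \frac{11823}{198962}\right)} = \sqrt{-135755 + \left(\left(-204744\right) \frac{1}{35200} + \frac{11823}{198962}\right)} = \sqrt{-135755 + \left(- \frac{25593}{4400} + \frac{11823}{198962}\right)} = \sqrt{-135755 - \frac{2520006633}{437716400}} = \sqrt{- \frac{59424709888633}{437716400}} = \frac{i \sqrt{65027925208742094203}}{21885820}$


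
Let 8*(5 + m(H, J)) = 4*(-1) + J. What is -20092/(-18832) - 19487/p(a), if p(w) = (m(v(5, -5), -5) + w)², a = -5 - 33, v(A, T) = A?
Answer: -5245755937/586659172 ≈ -8.9417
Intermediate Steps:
m(H, J) = -11/2 + J/8 (m(H, J) = -5 + (4*(-1) + J)/8 = -5 + (-4 + J)/8 = -5 + (-½ + J/8) = -11/2 + J/8)
a = -38
p(w) = (-49/8 + w)² (p(w) = ((-11/2 + (⅛)*(-5)) + w)² = ((-11/2 - 5/8) + w)² = (-49/8 + w)²)
-20092/(-18832) - 19487/p(a) = -20092/(-18832) - 19487*64/(-49 + 8*(-38))² = -20092*(-1/18832) - 19487*64/(-49 - 304)² = 5023/4708 - 19487/((1/64)*(-353)²) = 5023/4708 - 19487/((1/64)*124609) = 5023/4708 - 19487/124609/64 = 5023/4708 - 19487*64/124609 = 5023/4708 - 1247168/124609 = -5245755937/586659172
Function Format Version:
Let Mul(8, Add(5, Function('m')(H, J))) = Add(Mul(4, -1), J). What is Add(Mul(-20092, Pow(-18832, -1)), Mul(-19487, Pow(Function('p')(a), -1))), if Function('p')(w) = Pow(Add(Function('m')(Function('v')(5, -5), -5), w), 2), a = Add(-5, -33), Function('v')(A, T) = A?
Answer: Rational(-5245755937, 586659172) ≈ -8.9417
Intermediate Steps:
Function('m')(H, J) = Add(Rational(-11, 2), Mul(Rational(1, 8), J)) (Function('m')(H, J) = Add(-5, Mul(Rational(1, 8), Add(Mul(4, -1), J))) = Add(-5, Mul(Rational(1, 8), Add(-4, J))) = Add(-5, Add(Rational(-1, 2), Mul(Rational(1, 8), J))) = Add(Rational(-11, 2), Mul(Rational(1, 8), J)))
a = -38
Function('p')(w) = Pow(Add(Rational(-49, 8), w), 2) (Function('p')(w) = Pow(Add(Add(Rational(-11, 2), Mul(Rational(1, 8), -5)), w), 2) = Pow(Add(Add(Rational(-11, 2), Rational(-5, 8)), w), 2) = Pow(Add(Rational(-49, 8), w), 2))
Add(Mul(-20092, Pow(-18832, -1)), Mul(-19487, Pow(Function('p')(a), -1))) = Add(Mul(-20092, Pow(-18832, -1)), Mul(-19487, Pow(Mul(Rational(1, 64), Pow(Add(-49, Mul(8, -38)), 2)), -1))) = Add(Mul(-20092, Rational(-1, 18832)), Mul(-19487, Pow(Mul(Rational(1, 64), Pow(Add(-49, -304), 2)), -1))) = Add(Rational(5023, 4708), Mul(-19487, Pow(Mul(Rational(1, 64), Pow(-353, 2)), -1))) = Add(Rational(5023, 4708), Mul(-19487, Pow(Mul(Rational(1, 64), 124609), -1))) = Add(Rational(5023, 4708), Mul(-19487, Pow(Rational(124609, 64), -1))) = Add(Rational(5023, 4708), Mul(-19487, Rational(64, 124609))) = Add(Rational(5023, 4708), Rational(-1247168, 124609)) = Rational(-5245755937, 586659172)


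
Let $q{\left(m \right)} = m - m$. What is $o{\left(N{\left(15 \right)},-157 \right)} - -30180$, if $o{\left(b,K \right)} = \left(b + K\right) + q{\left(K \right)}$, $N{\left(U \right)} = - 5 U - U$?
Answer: $29933$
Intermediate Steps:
$N{\left(U \right)} = - 6 U$
$q{\left(m \right)} = 0$
$o{\left(b,K \right)} = K + b$ ($o{\left(b,K \right)} = \left(b + K\right) + 0 = \left(K + b\right) + 0 = K + b$)
$o{\left(N{\left(15 \right)},-157 \right)} - -30180 = \left(-157 - 90\right) - -30180 = \left(-157 - 90\right) + 30180 = -247 + 30180 = 29933$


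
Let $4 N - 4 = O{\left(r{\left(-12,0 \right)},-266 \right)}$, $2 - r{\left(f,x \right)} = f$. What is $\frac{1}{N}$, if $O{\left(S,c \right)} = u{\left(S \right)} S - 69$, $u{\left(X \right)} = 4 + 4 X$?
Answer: $\frac{4}{775} \approx 0.0051613$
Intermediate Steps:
$r{\left(f,x \right)} = 2 - f$
$O{\left(S,c \right)} = -69 + S \left(4 + 4 S\right)$ ($O{\left(S,c \right)} = \left(4 + 4 S\right) S - 69 = S \left(4 + 4 S\right) - 69 = -69 + S \left(4 + 4 S\right)$)
$N = \frac{775}{4}$ ($N = 1 + \frac{-69 + 4 \left(2 - -12\right) \left(1 + \left(2 - -12\right)\right)}{4} = 1 + \frac{-69 + 4 \left(2 + 12\right) \left(1 + \left(2 + 12\right)\right)}{4} = 1 + \frac{-69 + 4 \cdot 14 \left(1 + 14\right)}{4} = 1 + \frac{-69 + 4 \cdot 14 \cdot 15}{4} = 1 + \frac{-69 + 840}{4} = 1 + \frac{1}{4} \cdot 771 = 1 + \frac{771}{4} = \frac{775}{4} \approx 193.75$)
$\frac{1}{N} = \frac{1}{\frac{775}{4}} = \frac{4}{775}$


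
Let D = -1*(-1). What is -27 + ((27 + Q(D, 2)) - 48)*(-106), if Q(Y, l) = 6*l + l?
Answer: 715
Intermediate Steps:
D = 1
Q(Y, l) = 7*l
-27 + ((27 + Q(D, 2)) - 48)*(-106) = -27 + ((27 + 7*2) - 48)*(-106) = -27 + ((27 + 14) - 48)*(-106) = -27 + (41 - 48)*(-106) = -27 - 7*(-106) = -27 + 742 = 715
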